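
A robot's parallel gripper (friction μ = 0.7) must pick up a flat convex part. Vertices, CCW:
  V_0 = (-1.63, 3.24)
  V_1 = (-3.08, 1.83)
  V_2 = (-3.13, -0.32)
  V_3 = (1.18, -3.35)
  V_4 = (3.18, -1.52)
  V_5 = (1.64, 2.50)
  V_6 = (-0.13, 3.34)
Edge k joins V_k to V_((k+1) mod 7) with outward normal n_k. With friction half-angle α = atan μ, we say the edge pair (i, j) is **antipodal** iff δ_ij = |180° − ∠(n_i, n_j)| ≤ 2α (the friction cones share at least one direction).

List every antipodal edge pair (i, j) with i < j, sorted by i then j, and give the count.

count = 10; pairs: (0,3), (0,4), (1,3), (1,4), (1,5), (2,4), (2,5), (2,6), (3,5), (3,6)

α = atan 0.7 = 34.99°;  2α = 69.98°
n_0 = (-0.6971, +0.7169)
n_1 = (-0.9997, +0.0232)
n_2 = (-0.5751, -0.8181)
n_3 = (+0.6751, -0.7378)
n_4 = (+0.9338, +0.3577)
n_5 = (+0.4287, +0.9034)
n_6 = (-0.0665, +0.9978)
  (0,1): δ = 135.53°  ·
  (0,2): δ = 79.31°  ·
  (0,3): δ = 1.74°  ✓
  (0,4): δ = 66.76°  ✓
  (0,5): δ = 110.41°  ·
  (0,6): δ = 139.62°  ·
  (1,2): δ = 123.78°  ·
  (1,3): δ = 46.21°  ✓
  (1,4): δ = 22.29°  ✓
  (1,5): δ = 65.94°  ✓
  (1,6): δ = 95.15°  ·
  (2,3): δ = 102.43°  ·
  (2,4): δ = 33.93°  ✓
  (2,5): δ = 9.72°  ✓
  (2,6): δ = 38.92°  ✓
  (3,4): δ = 111.50°  ·
  (3,5): δ = 67.85°  ✓
  (3,6): δ = 38.64°  ✓
  (4,5): δ = 136.35°  ·
  (4,6): δ = 107.15°  ·
  (5,6): δ = 150.80°  ·
antipodal pairs: 10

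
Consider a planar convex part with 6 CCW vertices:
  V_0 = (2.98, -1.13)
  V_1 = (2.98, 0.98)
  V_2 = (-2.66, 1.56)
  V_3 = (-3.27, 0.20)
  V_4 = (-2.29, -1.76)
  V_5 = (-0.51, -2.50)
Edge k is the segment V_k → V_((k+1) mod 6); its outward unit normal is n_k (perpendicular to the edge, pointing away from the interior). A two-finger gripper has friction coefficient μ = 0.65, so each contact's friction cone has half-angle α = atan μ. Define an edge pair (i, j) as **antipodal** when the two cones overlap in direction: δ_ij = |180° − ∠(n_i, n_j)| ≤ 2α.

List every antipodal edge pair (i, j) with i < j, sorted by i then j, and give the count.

α = atan 0.65 = 33.02°;  2α = 66.05°
n_0 = (+1.0000, -0.0000)
n_1 = (+0.1023, +0.9948)
n_2 = (-0.9124, +0.4092)
n_3 = (-0.8944, -0.4472)
n_4 = (-0.3839, -0.9234)
n_5 = (+0.3654, -0.9308)
  (0,1): δ = 95.87°  ·
  (0,2): δ = 24.16°  ✓
  (0,3): δ = 26.57°  ✓
  (0,4): δ = 67.43°  ·
  (0,5): δ = 111.43°  ·
  (1,2): δ = 108.29°  ·
  (1,3): δ = 57.56°  ✓
  (1,4): δ = 16.70°  ✓
  (1,5): δ = 27.30°  ✓
  (2,3): δ = 129.28°  ·
  (2,4): δ = 88.42°  ·
  (2,5): δ = 44.41°  ✓
  (3,4): δ = 139.14°  ·
  (3,5): δ = 95.13°  ·
  (4,5): δ = 135.99°  ·
antipodal pairs: 6

count = 6; pairs: (0,2), (0,3), (1,3), (1,4), (1,5), (2,5)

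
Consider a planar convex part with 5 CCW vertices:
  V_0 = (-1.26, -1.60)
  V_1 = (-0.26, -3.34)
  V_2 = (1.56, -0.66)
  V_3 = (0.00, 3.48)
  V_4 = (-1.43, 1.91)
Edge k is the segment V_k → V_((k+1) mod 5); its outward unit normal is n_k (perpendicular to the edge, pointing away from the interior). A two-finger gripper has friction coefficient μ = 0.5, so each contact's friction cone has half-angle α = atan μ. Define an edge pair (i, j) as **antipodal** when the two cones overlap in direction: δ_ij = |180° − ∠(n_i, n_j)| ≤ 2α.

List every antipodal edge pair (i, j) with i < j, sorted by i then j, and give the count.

count = 4; pairs: (0,2), (1,3), (1,4), (2,4)

α = atan 0.5 = 26.57°;  2α = 53.13°
n_0 = (-0.8670, -0.4983)
n_1 = (+0.8273, -0.5618)
n_2 = (+0.9358, +0.3526)
n_3 = (-0.7393, +0.6734)
n_4 = (-0.9988, -0.0484)
  (0,1): δ = 64.07°  ·
  (0,2): δ = 9.24°  ✓
  (0,3): δ = 107.79°  ·
  (0,4): δ = 152.89°  ·
  (1,2): δ = 125.17°  ·
  (1,3): δ = 8.15°  ✓
  (1,4): δ = 36.95°  ✓
  (2,3): δ = 62.98°  ·
  (2,4): δ = 17.87°  ✓
  (3,4): δ = 134.90°  ·
antipodal pairs: 4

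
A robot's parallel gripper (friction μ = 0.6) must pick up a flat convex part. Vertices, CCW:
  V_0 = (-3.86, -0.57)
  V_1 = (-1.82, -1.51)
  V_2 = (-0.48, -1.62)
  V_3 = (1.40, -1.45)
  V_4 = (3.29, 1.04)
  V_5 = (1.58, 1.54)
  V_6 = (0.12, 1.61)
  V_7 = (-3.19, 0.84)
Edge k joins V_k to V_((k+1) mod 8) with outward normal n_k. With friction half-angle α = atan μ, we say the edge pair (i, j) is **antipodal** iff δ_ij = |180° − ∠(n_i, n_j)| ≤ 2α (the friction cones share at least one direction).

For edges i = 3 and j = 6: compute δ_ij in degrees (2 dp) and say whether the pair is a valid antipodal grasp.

α = atan 0.6 = 30.96°;  2α = 61.93°
edge 3: e_3 = (+1.89, +2.49);  n_3 = (+0.7965, -0.6046)
edge 6: e_6 = (-3.31, -0.77);  n_6 = (-0.2266, +0.9740)
∠(n_3, n_6) = 140.30°
δ = |180° − 140.30°| = 39.70°
39.70° ≤ 2α = 61.93°  →  valid

δ = 39.70°, valid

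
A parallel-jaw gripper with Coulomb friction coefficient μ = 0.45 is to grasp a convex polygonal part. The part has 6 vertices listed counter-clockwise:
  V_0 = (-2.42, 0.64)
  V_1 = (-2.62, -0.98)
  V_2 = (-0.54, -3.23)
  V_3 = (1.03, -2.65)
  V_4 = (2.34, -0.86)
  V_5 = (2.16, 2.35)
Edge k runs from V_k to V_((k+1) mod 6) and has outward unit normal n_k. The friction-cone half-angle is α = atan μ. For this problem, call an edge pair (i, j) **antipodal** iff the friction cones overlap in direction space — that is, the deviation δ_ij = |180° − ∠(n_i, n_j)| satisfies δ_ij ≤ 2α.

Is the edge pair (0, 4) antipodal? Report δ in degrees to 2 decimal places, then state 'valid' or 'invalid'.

δ = 10.25°, valid

α = atan 0.45 = 24.23°;  2α = 48.46°
edge 0: e_0 = (-0.20, -1.62);  n_0 = (-0.9925, +0.1225)
edge 4: e_4 = (-0.18, +3.21);  n_4 = (+0.9984, +0.0560)
∠(n_0, n_4) = 169.75°
δ = |180° − 169.75°| = 10.25°
10.25° ≤ 2α = 48.46°  →  valid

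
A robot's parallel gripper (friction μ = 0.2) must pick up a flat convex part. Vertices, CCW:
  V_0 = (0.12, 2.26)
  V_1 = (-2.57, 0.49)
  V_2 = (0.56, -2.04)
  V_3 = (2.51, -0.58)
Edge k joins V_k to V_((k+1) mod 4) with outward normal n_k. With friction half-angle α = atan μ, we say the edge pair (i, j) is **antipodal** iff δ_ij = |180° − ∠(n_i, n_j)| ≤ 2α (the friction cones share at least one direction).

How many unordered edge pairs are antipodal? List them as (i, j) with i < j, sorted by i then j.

α = atan 0.2 = 11.31°;  2α = 22.62°
n_0 = (-0.5497, +0.8354)
n_1 = (-0.6286, -0.7777)
n_2 = (+0.5993, -0.8005)
n_3 = (+0.7651, +0.6439)
  (0,1): δ = 72.29°  ·
  (0,2): δ = 3.48°  ✓
  (0,3): δ = 96.74°  ·
  (1,2): δ = 104.23°  ·
  (1,3): δ = 10.97°  ✓
  (2,3): δ = 86.74°  ·
antipodal pairs: 2

count = 2; pairs: (0,2), (1,3)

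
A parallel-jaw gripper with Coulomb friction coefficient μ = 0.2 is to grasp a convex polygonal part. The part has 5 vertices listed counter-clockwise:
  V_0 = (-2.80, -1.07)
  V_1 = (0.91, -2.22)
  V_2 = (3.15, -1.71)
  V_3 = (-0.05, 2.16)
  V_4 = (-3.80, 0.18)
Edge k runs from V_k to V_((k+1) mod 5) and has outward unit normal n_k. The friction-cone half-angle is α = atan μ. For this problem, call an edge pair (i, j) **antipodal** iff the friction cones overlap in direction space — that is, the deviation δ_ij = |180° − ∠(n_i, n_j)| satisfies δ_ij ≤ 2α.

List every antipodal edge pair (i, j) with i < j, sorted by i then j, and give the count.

count = 2; pairs: (1,3), (2,4)

α = atan 0.2 = 11.31°;  2α = 22.62°
n_0 = (-0.2961, -0.9552)
n_1 = (+0.2220, -0.9750)
n_2 = (+0.7707, +0.6372)
n_3 = (-0.4669, +0.8843)
n_4 = (-0.7809, -0.6247)
  (0,1): δ = 149.95°  ·
  (0,2): δ = 33.19°  ·
  (0,3): δ = 45.06°  ·
  (0,4): δ = 145.88°  ·
  (1,2): δ = 63.24°  ·
  (1,3): δ = 15.01°  ✓
  (1,4): δ = 115.83°  ·
  (2,3): δ = 101.75°  ·
  (2,4): δ = 0.93°  ✓
  (3,4): δ = 79.17°  ·
antipodal pairs: 2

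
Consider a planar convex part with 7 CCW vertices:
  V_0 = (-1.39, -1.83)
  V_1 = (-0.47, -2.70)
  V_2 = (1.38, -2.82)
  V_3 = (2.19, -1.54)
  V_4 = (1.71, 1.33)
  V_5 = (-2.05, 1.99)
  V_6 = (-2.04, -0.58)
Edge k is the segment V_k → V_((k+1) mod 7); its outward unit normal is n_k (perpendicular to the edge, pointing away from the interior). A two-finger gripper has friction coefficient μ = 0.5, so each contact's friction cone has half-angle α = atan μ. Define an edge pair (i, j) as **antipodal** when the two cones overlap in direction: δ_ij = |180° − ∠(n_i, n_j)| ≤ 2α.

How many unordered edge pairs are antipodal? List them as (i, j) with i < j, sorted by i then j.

count = 7; pairs: (0,3), (0,4), (1,4), (2,5), (3,5), (3,6), (4,6)

α = atan 0.5 = 26.57°;  2α = 53.13°
n_0 = (-0.6871, -0.7266)
n_1 = (-0.0647, -0.9979)
n_2 = (+0.8450, -0.5347)
n_3 = (+0.9863, +0.1650)
n_4 = (+0.1729, +0.9849)
n_5 = (-1.0000, -0.0039)
n_6 = (-0.8872, -0.4614)
  (0,1): δ = 140.31°  ·
  (0,2): δ = 78.93°  ·
  (0,3): δ = 37.11°  ✓
  (0,4): δ = 33.44°  ✓
  (0,5): δ = 133.62°  ·
  (0,6): δ = 160.87°  ·
  (1,2): δ = 118.61°  ·
  (1,3): δ = 76.79°  ·
  (1,4): δ = 6.24°  ✓
  (1,5): δ = 93.93°  ·
  (1,6): δ = 121.19°  ·
  (2,3): δ = 138.18°  ·
  (2,4): δ = 67.63°  ·
  (2,5): δ = 32.55°  ✓
  (2,6): δ = 59.80°  ·
  (3,4): δ = 109.45°  ·
  (3,5): δ = 9.27°  ✓
  (3,6): δ = 17.98°  ✓
  (4,5): δ = 79.82°  ·
  (4,6): δ = 52.57°  ✓
  (5,6): δ = 152.75°  ·
antipodal pairs: 7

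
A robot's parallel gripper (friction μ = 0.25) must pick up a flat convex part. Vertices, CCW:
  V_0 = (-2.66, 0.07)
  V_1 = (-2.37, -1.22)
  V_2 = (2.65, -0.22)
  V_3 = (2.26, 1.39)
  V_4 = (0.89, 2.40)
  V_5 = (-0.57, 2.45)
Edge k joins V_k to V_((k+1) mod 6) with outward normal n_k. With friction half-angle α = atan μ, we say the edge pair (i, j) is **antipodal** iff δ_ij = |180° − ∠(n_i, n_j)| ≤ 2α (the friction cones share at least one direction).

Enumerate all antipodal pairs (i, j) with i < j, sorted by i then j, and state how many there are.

α = atan 0.25 = 14.04°;  2α = 28.07°
n_0 = (-0.9757, -0.2193)
n_1 = (+0.1954, -0.9807)
n_2 = (+0.9719, +0.2354)
n_3 = (+0.5934, +0.8049)
n_4 = (+0.0342, +0.9994)
n_5 = (-0.7514, +0.6598)
  (0,1): δ = 91.40°  ·
  (0,2): δ = 0.95°  ✓
  (0,3): δ = 40.93°  ·
  (0,4): δ = 75.37°  ·
  (0,5): δ = 126.04°  ·
  (1,2): δ = 87.65°  ·
  (1,3): δ = 47.66°  ·
  (1,4): δ = 13.23°  ✓
  (1,5): δ = 37.45°  ·
  (2,3): δ = 140.02°  ·
  (2,4): δ = 105.58°  ·
  (2,5): δ = 54.90°  ·
  (3,4): δ = 145.56°  ·
  (3,5): δ = 94.89°  ·
  (4,5): δ = 129.33°  ·
antipodal pairs: 2

count = 2; pairs: (0,2), (1,4)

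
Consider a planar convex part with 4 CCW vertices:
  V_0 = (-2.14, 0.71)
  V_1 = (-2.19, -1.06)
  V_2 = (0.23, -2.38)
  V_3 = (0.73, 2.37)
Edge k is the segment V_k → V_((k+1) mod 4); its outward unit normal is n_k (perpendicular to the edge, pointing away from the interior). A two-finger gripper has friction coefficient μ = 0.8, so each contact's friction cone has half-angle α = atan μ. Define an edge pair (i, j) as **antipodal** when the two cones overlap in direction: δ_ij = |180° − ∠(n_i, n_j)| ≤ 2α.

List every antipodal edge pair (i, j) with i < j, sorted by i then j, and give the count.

count = 4; pairs: (0,2), (1,2), (1,3), (2,3)

α = atan 0.8 = 38.66°;  2α = 77.32°
n_0 = (-0.9996, +0.0282)
n_1 = (-0.4789, -0.8779)
n_2 = (+0.9945, -0.1047)
n_3 = (-0.5007, +0.8656)
  (0,1): δ = 116.99°  ·
  (0,2): δ = 4.39°  ✓
  (0,3): δ = 121.66°  ·
  (1,2): δ = 67.40°  ✓
  (1,3): δ = 58.66°  ✓
  (2,3): δ = 53.95°  ✓
antipodal pairs: 4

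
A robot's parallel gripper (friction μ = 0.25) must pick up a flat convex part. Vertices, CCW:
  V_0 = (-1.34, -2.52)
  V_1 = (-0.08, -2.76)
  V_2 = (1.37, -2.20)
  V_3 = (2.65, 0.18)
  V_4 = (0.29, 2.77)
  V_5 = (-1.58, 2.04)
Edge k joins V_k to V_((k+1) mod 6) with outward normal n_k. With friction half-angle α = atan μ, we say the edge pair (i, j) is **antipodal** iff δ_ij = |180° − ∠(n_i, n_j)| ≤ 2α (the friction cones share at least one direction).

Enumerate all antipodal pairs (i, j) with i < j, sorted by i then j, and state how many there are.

count = 1; pairs: (1,4)

α = atan 0.25 = 14.04°;  2α = 28.07°
n_0 = (-0.1871, -0.9823)
n_1 = (+0.3603, -0.9328)
n_2 = (+0.8807, -0.4737)
n_3 = (+0.7392, +0.6735)
n_4 = (-0.3636, +0.9315)
n_5 = (-0.9986, -0.0526)
  (0,1): δ = 148.10°  ·
  (0,2): δ = 107.49°  ·
  (0,3): δ = 36.88°  ·
  (0,4): δ = 32.11°  ·
  (0,5): δ = 103.80°  ·
  (1,2): δ = 139.39°  ·
  (1,3): δ = 68.78°  ·
  (1,4): δ = 0.21°  ✓
  (1,5): δ = 71.90°  ·
  (2,3): δ = 109.39°  ·
  (2,4): δ = 40.40°  ·
  (2,5): δ = 31.28°  ·
  (3,4): δ = 111.02°  ·
  (3,5): δ = 39.33°  ·
  (4,5): δ = 108.31°  ·
antipodal pairs: 1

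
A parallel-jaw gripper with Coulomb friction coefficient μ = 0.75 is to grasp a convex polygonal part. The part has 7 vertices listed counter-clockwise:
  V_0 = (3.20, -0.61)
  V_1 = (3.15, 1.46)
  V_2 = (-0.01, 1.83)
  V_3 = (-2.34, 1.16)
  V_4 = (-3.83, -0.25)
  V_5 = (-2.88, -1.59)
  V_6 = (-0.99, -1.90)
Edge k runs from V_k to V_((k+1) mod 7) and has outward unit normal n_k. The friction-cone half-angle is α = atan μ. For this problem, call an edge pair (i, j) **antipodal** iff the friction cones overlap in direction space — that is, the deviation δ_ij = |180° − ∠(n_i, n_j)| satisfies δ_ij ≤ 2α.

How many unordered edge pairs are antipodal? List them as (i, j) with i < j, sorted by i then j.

α = atan 0.75 = 36.87°;  2α = 73.74°
n_0 = (+0.9997, +0.0241)
n_1 = (+0.1163, +0.9932)
n_2 = (-0.2764, +0.9611)
n_3 = (-0.6873, +0.7263)
n_4 = (-0.8158, -0.5784)
n_5 = (-0.1619, -0.9868)
n_6 = (+0.2942, -0.9557)
  (0,1): δ = 98.06°  ·
  (0,2): δ = 75.34°  ·
  (0,3): δ = 47.96°  ✓
  (0,4): δ = 33.95°  ✓
  (0,5): δ = 79.30°  ·
  (0,6): δ = 105.73°  ·
  (1,2): δ = 157.28°  ·
  (1,3): δ = 129.90°  ·
  (1,4): δ = 47.99°  ✓
  (1,5): δ = 2.64°  ✓
  (1,6): δ = 23.79°  ✓
  (2,3): δ = 152.62°  ·
  (2,4): δ = 70.71°  ✓
  (2,5): δ = 25.36°  ✓
  (2,6): δ = 1.07°  ✓
  (3,4): δ = 98.08°  ·
  (3,5): δ = 52.73°  ✓
  (3,6): δ = 26.31°  ✓
  (4,5): δ = 134.65°  ·
  (4,6): δ = 108.22°  ·
  (5,6): δ = 153.57°  ·
antipodal pairs: 10

count = 10; pairs: (0,3), (0,4), (1,4), (1,5), (1,6), (2,4), (2,5), (2,6), (3,5), (3,6)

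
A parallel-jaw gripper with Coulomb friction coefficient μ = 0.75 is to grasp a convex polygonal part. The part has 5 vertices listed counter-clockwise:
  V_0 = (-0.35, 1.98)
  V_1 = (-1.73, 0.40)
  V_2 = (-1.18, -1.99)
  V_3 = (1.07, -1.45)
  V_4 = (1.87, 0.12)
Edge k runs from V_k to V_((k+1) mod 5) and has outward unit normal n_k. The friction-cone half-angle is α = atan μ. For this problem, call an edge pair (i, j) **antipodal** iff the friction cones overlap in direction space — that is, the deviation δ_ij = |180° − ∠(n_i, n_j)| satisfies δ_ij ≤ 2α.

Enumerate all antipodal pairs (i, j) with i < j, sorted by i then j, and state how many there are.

count = 5; pairs: (0,2), (0,3), (1,3), (1,4), (2,4)

α = atan 0.75 = 36.87°;  2α = 73.74°
n_0 = (-0.7532, +0.6578)
n_1 = (-0.9745, -0.2243)
n_2 = (+0.2334, -0.9724)
n_3 = (+0.8910, -0.4540)
n_4 = (+0.6422, +0.7665)
  (0,1): δ = 125.91°  ·
  (0,2): δ = 35.37°  ✓
  (0,3): δ = 14.13°  ✓
  (0,4): δ = 91.18°  ·
  (1,2): δ = 89.46°  ·
  (1,3): δ = 39.96°  ✓
  (1,4): δ = 37.08°  ✓
  (2,3): δ = 130.50°  ·
  (2,4): δ = 53.45°  ✓
  (3,4): δ = 102.96°  ·
antipodal pairs: 5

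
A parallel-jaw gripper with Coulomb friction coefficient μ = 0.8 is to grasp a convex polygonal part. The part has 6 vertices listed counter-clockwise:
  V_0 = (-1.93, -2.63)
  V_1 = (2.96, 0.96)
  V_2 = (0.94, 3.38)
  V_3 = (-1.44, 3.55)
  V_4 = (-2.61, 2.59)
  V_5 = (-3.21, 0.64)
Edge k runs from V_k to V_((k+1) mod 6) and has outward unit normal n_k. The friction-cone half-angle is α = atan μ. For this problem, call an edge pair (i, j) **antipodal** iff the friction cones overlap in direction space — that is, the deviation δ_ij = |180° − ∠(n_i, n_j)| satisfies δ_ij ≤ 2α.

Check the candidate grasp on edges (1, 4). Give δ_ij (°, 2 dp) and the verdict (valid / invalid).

δ = 56.95°, valid

α = atan 0.8 = 38.66°;  2α = 77.32°
edge 1: e_1 = (-2.02, +2.42);  n_1 = (+0.7677, +0.6408)
edge 4: e_4 = (-0.60, -1.95);  n_4 = (-0.9558, +0.2941)
∠(n_1, n_4) = 123.05°
δ = |180° − 123.05°| = 56.95°
56.95° ≤ 2α = 77.32°  →  valid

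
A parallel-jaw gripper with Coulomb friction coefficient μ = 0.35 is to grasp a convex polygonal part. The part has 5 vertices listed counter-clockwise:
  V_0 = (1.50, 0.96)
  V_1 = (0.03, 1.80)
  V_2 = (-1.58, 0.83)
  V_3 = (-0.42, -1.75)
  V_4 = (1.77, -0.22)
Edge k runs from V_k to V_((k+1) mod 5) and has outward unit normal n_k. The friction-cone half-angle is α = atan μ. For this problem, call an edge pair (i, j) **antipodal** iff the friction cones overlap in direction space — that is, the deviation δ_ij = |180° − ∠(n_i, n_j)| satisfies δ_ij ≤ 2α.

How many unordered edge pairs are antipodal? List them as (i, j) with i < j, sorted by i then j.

count = 3; pairs: (0,2), (1,3), (2,4)

α = atan 0.35 = 19.29°;  2α = 38.58°
n_0 = (+0.4961, +0.8682)
n_1 = (-0.5161, +0.8566)
n_2 = (-0.9121, -0.4101)
n_3 = (+0.5727, -0.8198)
n_4 = (+0.9748, +0.2230)
  (0,1): δ = 119.19°  ·
  (0,2): δ = 36.05°  ✓
  (0,3): δ = 64.68°  ·
  (0,4): δ = 132.63°  ·
  (1,2): δ = 96.86°  ·
  (1,3): δ = 3.87°  ✓
  (1,4): δ = 71.82°  ·
  (2,3): δ = 79.27°  ·
  (2,4): δ = 11.32°  ✓
  (3,4): δ = 112.05°  ·
antipodal pairs: 3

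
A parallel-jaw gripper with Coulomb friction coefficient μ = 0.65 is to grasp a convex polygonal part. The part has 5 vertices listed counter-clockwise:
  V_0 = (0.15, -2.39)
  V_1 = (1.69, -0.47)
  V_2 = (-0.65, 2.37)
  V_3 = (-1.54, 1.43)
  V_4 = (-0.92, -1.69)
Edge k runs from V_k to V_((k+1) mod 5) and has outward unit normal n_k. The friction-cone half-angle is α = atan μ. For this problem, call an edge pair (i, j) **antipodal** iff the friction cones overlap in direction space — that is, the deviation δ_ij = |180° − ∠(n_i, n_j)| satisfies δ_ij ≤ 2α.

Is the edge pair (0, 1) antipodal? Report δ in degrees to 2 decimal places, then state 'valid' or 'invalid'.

δ = 101.78°, invalid

α = atan 0.65 = 33.02°;  2α = 66.05°
edge 0: e_0 = (+1.54, +1.92);  n_0 = (+0.7801, -0.6257)
edge 1: e_1 = (-2.34, +2.84);  n_1 = (+0.7718, +0.6359)
∠(n_0, n_1) = 78.22°
δ = |180° − 78.22°| = 101.78°
101.78° > 2α = 66.05°  →  invalid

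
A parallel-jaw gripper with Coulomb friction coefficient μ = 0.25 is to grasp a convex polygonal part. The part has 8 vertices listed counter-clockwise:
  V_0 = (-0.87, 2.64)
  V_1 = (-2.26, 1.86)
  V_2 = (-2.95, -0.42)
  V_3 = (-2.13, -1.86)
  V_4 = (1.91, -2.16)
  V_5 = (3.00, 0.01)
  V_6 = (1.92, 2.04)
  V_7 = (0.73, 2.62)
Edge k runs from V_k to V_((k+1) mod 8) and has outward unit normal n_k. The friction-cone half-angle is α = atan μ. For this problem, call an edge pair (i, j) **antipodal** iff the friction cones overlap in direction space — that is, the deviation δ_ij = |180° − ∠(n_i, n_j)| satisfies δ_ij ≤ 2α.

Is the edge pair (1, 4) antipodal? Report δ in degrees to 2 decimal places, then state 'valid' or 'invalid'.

δ = 9.83°, valid

α = atan 0.25 = 14.04°;  2α = 28.07°
edge 1: e_1 = (-0.69, -2.28);  n_1 = (-0.9571, +0.2897)
edge 4: e_4 = (+1.09, +2.17);  n_4 = (+0.8936, -0.4489)
∠(n_1, n_4) = 170.17°
δ = |180° − 170.17°| = 9.83°
9.83° ≤ 2α = 28.07°  →  valid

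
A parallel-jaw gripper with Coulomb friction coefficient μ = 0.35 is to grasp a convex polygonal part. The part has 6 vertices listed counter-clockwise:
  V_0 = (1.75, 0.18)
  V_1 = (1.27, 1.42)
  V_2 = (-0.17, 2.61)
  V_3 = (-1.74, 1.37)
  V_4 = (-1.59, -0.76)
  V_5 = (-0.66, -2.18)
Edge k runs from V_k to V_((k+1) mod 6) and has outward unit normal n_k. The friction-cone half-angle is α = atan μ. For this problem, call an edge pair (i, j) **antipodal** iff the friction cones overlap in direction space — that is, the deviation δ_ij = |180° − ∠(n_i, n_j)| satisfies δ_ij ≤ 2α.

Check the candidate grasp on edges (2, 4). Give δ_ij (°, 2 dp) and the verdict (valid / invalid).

δ = 95.08°, invalid

α = atan 0.35 = 19.29°;  2α = 38.58°
edge 2: e_2 = (-1.57, -1.24);  n_2 = (-0.6198, +0.7848)
edge 4: e_4 = (+0.93, -1.42);  n_4 = (-0.8366, -0.5479)
∠(n_2, n_4) = 84.92°
δ = |180° − 84.92°| = 95.08°
95.08° > 2α = 38.58°  →  invalid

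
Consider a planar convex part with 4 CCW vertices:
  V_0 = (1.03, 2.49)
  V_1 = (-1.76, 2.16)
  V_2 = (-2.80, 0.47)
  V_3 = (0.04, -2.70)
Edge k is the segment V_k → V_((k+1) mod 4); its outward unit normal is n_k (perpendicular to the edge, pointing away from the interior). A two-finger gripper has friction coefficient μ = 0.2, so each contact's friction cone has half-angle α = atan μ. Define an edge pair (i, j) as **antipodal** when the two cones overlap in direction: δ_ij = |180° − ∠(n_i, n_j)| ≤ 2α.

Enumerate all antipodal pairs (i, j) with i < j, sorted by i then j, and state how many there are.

α = atan 0.2 = 11.31°;  2α = 22.62°
n_0 = (-0.1175, +0.9931)
n_1 = (-0.8517, +0.5241)
n_2 = (-0.7448, -0.6673)
n_3 = (+0.9823, -0.1874)
  (0,1): δ = 128.35°  ·
  (0,2): δ = 54.89°  ·
  (0,3): δ = 72.45°  ·
  (1,2): δ = 106.54°  ·
  (1,3): δ = 20.81°  ✓
  (2,3): δ = 52.66°  ·
antipodal pairs: 1

count = 1; pairs: (1,3)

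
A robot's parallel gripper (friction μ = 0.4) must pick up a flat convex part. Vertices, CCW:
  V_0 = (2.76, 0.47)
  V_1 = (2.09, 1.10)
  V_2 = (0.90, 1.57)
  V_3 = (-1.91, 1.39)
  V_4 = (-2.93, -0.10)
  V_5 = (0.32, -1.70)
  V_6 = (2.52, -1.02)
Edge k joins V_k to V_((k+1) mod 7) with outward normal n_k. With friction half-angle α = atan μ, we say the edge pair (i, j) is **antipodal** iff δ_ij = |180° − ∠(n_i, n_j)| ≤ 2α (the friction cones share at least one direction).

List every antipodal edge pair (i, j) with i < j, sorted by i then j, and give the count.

count = 7; pairs: (0,4), (1,4), (1,5), (2,4), (2,5), (3,5), (3,6)

α = atan 0.4 = 21.80°;  2α = 43.60°
n_0 = (+0.6850, +0.7285)
n_1 = (+0.3673, +0.9301)
n_2 = (-0.0639, +0.9980)
n_3 = (-0.8252, +0.5649)
n_4 = (-0.4417, -0.8972)
n_5 = (+0.2953, -0.9554)
n_6 = (+0.9873, -0.1590)
  (0,1): δ = 158.31°  ·
  (0,2): δ = 133.10°  ·
  (0,3): δ = 81.16°  ·
  (0,4): δ = 17.03°  ✓
  (0,5): δ = 60.41°  ·
  (0,6): δ = 124.09°  ·
  (1,2): δ = 154.78°  ·
  (1,3): δ = 102.84°  ·
  (1,4): δ = 4.66°  ✓
  (1,5): δ = 38.73°  ✓
  (1,6): δ = 102.40°  ·
  (2,3): δ = 128.06°  ·
  (2,4): δ = 29.88°  ✓
  (2,5): δ = 13.51°  ✓
  (2,6): δ = 77.18°  ·
  (3,4): δ = 81.82°  ·
  (3,5): δ = 38.43°  ✓
  (3,6): δ = 25.24°  ✓
  (4,5): δ = 136.61°  ·
  (4,6): δ = 72.94°  ·
  (5,6): δ = 116.33°  ·
antipodal pairs: 7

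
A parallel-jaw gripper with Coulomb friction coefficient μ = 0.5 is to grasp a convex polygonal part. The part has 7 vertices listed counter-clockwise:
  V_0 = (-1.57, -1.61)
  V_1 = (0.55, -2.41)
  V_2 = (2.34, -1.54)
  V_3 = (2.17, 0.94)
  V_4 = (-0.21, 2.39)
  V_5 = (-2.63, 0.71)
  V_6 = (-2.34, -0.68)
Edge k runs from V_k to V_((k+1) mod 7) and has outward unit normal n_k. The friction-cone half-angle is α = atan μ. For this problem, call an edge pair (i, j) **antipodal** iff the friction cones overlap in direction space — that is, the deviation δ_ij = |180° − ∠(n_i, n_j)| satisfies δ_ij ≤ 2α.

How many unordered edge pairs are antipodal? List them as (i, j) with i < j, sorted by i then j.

count = 6; pairs: (0,3), (1,4), (2,5), (2,6), (3,5), (3,6)

α = atan 0.5 = 26.57°;  2α = 53.13°
n_0 = (-0.3531, -0.9356)
n_1 = (+0.4371, -0.8994)
n_2 = (+0.9977, +0.0684)
n_3 = (+0.5203, +0.8540)
n_4 = (-0.5703, +0.8215)
n_5 = (-0.9789, -0.2042)
n_6 = (-0.7703, -0.6377)
  (0,1): δ = 133.40°  ·
  (0,2): δ = 65.40°  ·
  (0,3): δ = 10.68°  ✓
  (0,4): δ = 55.44°  ·
  (0,5): δ = 122.46°  ·
  (0,6): δ = 150.30°  ·
  (1,2): δ = 112.00°  ·
  (1,3): δ = 57.27°  ·
  (1,4): δ = 8.85°  ✓
  (1,5): δ = 75.86°  ·
  (1,6): δ = 103.70°  ·
  (2,3): δ = 125.27°  ·
  (2,4): δ = 59.15°  ·
  (2,5): δ = 7.86°  ✓
  (2,6): δ = 35.70°  ✓
  (3,4): δ = 113.88°  ·
  (3,5): δ = 46.86°  ✓
  (3,6): δ = 19.03°  ✓
  (4,5): δ = 112.98°  ·
  (4,6): δ = 85.15°  ·
  (5,6): δ = 152.16°  ·
antipodal pairs: 6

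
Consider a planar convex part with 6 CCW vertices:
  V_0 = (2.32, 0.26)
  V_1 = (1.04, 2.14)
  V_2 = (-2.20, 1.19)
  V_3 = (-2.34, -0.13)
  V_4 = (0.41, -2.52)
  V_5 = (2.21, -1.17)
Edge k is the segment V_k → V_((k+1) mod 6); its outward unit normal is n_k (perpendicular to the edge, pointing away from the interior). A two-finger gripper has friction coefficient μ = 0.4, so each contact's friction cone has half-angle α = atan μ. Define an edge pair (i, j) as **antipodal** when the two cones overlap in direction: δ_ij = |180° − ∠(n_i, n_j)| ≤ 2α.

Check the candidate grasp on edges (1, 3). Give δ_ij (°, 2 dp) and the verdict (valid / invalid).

α = atan 0.4 = 21.80°;  2α = 43.60°
edge 1: e_1 = (-3.24, -0.95);  n_1 = (-0.2814, +0.9596)
edge 3: e_3 = (+2.75, -2.39);  n_3 = (-0.6560, -0.7548)
∠(n_1, n_3) = 122.66°
δ = |180° − 122.66°| = 57.34°
57.34° > 2α = 43.60°  →  invalid

δ = 57.34°, invalid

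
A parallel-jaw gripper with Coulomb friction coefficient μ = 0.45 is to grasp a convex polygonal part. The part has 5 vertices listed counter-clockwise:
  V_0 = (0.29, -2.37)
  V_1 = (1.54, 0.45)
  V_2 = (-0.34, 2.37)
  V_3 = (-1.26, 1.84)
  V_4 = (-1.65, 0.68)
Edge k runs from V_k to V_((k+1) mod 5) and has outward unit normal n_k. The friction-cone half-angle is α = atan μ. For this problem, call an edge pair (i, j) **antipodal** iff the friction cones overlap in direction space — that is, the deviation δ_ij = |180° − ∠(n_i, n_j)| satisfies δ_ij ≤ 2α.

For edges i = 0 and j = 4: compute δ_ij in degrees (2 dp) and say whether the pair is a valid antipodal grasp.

α = atan 0.45 = 24.23°;  2α = 48.46°
edge 0: e_0 = (+1.25, +2.82);  n_0 = (+0.9142, -0.4052)
edge 4: e_4 = (+1.94, -3.05);  n_4 = (-0.8438, -0.5367)
∠(n_0, n_4) = 123.64°
δ = |180° − 123.64°| = 56.36°
56.36° > 2α = 48.46°  →  invalid

δ = 56.36°, invalid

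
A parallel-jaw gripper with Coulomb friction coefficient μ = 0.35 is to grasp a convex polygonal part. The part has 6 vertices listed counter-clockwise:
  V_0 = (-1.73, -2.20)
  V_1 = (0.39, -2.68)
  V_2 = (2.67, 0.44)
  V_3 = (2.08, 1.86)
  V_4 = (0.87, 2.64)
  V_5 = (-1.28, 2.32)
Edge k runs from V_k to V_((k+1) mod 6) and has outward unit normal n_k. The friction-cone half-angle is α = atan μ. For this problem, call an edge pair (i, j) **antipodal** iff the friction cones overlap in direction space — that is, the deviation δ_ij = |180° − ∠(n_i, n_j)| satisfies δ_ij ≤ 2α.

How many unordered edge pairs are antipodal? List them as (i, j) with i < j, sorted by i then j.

α = atan 0.35 = 19.29°;  2α = 38.58°
n_0 = (-0.2208, -0.9753)
n_1 = (+0.8074, -0.5900)
n_2 = (+0.9235, +0.3837)
n_3 = (+0.5418, +0.8405)
n_4 = (-0.1472, +0.9891)
n_5 = (-0.9951, +0.0991)
  (0,1): δ = 113.40°  ·
  (0,2): δ = 54.68°  ·
  (0,3): δ = 20.05°  ✓
  (0,4): δ = 21.22°  ✓
  (0,5): δ = 97.07°  ·
  (1,2): δ = 121.28°  ·
  (1,3): δ = 86.65°  ·
  (1,4): δ = 45.38°  ·
  (1,5): δ = 30.47°  ✓
  (2,3): δ = 145.37°  ·
  (2,4): δ = 104.10°  ·
  (2,5): δ = 28.25°  ✓
  (3,4): δ = 138.73°  ·
  (3,5): δ = 62.88°  ·
  (4,5): δ = 104.15°  ·
antipodal pairs: 4

count = 4; pairs: (0,3), (0,4), (1,5), (2,5)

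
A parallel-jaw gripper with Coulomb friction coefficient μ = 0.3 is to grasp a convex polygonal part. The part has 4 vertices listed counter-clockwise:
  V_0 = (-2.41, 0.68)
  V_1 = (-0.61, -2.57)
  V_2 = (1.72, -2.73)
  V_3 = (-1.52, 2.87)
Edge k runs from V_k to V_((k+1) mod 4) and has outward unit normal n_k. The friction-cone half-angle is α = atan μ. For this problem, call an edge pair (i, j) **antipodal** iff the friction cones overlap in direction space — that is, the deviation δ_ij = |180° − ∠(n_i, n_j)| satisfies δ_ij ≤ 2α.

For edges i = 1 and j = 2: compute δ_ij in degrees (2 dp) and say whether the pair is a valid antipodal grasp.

δ = 56.02°, invalid

α = atan 0.3 = 16.70°;  2α = 33.40°
edge 1: e_1 = (+2.33, -0.16);  n_1 = (-0.0685, -0.9977)
edge 2: e_2 = (-3.24, +5.60);  n_2 = (+0.8656, +0.5008)
∠(n_1, n_2) = 123.98°
δ = |180° − 123.98°| = 56.02°
56.02° > 2α = 33.40°  →  invalid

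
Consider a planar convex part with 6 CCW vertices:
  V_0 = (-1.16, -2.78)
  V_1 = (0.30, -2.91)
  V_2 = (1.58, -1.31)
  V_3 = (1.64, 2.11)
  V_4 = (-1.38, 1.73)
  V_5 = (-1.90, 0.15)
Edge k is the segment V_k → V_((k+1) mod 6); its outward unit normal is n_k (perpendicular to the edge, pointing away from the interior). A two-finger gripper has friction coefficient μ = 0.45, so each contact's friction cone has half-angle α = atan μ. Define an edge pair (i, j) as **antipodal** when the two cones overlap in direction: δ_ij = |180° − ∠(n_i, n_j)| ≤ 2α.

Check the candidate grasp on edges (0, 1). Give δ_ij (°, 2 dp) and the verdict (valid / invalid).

α = atan 0.45 = 24.23°;  2α = 48.46°
edge 0: e_0 = (+1.46, -0.13);  n_0 = (-0.0887, -0.9961)
edge 1: e_1 = (+1.28, +1.60);  n_1 = (+0.7809, -0.6247)
∠(n_0, n_1) = 56.43°
δ = |180° − 56.43°| = 123.57°
123.57° > 2α = 48.46°  →  invalid

δ = 123.57°, invalid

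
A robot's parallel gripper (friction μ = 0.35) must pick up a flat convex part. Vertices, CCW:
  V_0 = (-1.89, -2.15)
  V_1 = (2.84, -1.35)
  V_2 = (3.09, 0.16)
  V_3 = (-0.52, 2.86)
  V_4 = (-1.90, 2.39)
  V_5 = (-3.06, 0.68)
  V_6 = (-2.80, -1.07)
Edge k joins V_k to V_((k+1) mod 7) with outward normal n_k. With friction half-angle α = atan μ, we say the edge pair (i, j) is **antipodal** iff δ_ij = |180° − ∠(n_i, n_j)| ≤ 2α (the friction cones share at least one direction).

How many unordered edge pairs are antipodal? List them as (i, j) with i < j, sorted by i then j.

α = atan 0.35 = 19.29°;  2α = 38.58°
n_0 = (+0.1668, -0.9860)
n_1 = (+0.9866, -0.1633)
n_2 = (+0.5989, +0.8008)
n_3 = (-0.3224, +0.9466)
n_4 = (-0.8276, +0.5614)
n_5 = (-0.9891, -0.1470)
n_6 = (-0.7647, -0.6444)
  (0,1): δ = 109.00°  ·
  (0,2): δ = 46.39°  ·
  (0,3): δ = 9.21°  ✓
  (0,4): δ = 46.25°  ·
  (0,5): δ = 88.85°  ·
  (0,6): δ = 120.52°  ·
  (1,2): δ = 117.39°  ·
  (1,3): δ = 61.79°  ·
  (1,4): δ = 24.75°  ✓
  (1,5): δ = 17.85°  ✓
  (1,6): δ = 49.52°  ·
  (2,3): δ = 124.40°  ·
  (2,4): δ = 87.36°  ·
  (2,5): δ = 44.76°  ·
  (2,6): δ = 13.09°  ✓
  (3,4): δ = 142.96°  ·
  (3,5): δ = 100.36°  ·
  (3,6): δ = 68.69°  ·
  (4,5): δ = 137.40°  ·
  (4,6): δ = 105.73°  ·
  (5,6): δ = 148.33°  ·
antipodal pairs: 4

count = 4; pairs: (0,3), (1,4), (1,5), (2,6)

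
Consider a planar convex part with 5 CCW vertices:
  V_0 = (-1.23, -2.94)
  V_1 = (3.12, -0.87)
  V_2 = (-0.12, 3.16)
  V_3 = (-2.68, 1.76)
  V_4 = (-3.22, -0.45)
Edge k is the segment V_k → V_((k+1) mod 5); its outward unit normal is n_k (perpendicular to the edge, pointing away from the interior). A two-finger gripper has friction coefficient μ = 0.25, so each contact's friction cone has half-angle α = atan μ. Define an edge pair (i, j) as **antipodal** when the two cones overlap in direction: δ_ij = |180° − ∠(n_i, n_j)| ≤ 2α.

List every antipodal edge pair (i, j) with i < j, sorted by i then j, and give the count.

α = atan 0.25 = 14.04°;  2α = 28.07°
n_0 = (+0.4297, -0.9030)
n_1 = (+0.7794, +0.6266)
n_2 = (-0.4798, +0.8774)
n_3 = (-0.9714, +0.2374)
n_4 = (-0.7812, -0.6243)
  (0,1): δ = 76.65°  ·
  (0,2): δ = 3.23°  ✓
  (0,3): δ = 50.82°  ·
  (0,4): δ = 103.18°  ·
  (1,2): δ = 100.13°  ·
  (1,3): δ = 52.53°  ·
  (1,4): δ = 0.17°  ✓
  (2,3): δ = 132.40°  ·
  (2,4): δ = 80.04°  ·
  (3,4): δ = 127.64°  ·
antipodal pairs: 2

count = 2; pairs: (0,2), (1,4)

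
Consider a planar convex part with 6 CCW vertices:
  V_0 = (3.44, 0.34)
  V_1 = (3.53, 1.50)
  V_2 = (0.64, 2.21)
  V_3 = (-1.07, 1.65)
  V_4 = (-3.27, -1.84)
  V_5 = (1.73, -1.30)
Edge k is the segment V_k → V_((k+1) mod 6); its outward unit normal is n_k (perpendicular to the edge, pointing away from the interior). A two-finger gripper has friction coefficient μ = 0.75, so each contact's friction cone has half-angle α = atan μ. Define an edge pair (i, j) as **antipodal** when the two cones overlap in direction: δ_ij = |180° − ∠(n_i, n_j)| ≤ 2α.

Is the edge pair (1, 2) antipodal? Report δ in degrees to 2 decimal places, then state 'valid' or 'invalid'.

δ = 148.06°, invalid

α = atan 0.75 = 36.87°;  2α = 73.74°
edge 1: e_1 = (-2.89, +0.71);  n_1 = (+0.2386, +0.9711)
edge 2: e_2 = (-1.71, -0.56);  n_2 = (-0.3112, +0.9503)
∠(n_1, n_2) = 31.94°
δ = |180° − 31.94°| = 148.06°
148.06° > 2α = 73.74°  →  invalid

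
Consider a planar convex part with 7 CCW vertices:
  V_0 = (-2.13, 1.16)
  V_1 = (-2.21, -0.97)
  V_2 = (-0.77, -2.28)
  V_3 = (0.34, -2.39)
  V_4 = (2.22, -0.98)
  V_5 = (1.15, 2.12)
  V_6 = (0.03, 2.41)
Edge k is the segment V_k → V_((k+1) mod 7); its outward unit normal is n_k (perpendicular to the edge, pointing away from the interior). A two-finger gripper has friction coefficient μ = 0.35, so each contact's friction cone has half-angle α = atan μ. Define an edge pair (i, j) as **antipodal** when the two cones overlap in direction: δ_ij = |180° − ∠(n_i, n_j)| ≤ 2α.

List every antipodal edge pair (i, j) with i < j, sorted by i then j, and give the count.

count = 6; pairs: (0,4), (1,4), (1,5), (2,5), (2,6), (3,6)

α = atan 0.35 = 19.29°;  2α = 38.58°
n_0 = (-0.9993, +0.0375)
n_1 = (-0.6729, -0.7397)
n_2 = (-0.0986, -0.9951)
n_3 = (+0.6000, -0.8000)
n_4 = (+0.9453, +0.3263)
n_5 = (+0.2507, +0.9681)
n_6 = (-0.5009, +0.8655)
  (0,1): δ = 130.14°  ·
  (0,2): δ = 93.51°  ·
  (0,3): δ = 50.98°  ·
  (0,4): δ = 21.19°  ✓
  (0,5): δ = 77.63°  ·
  (0,6): δ = 122.21°  ·
  (1,2): δ = 143.37°  ·
  (1,3): δ = 100.84°  ·
  (1,4): δ = 28.66°  ✓
  (1,5): δ = 27.78°  ✓
  (1,6): δ = 72.35°  ·
  (2,3): δ = 137.47°  ·
  (2,4): δ = 65.30°  ·
  (2,5): δ = 8.86°  ✓
  (2,6): δ = 35.72°  ✓
  (3,4): δ = 107.83°  ·
  (3,5): δ = 51.39°  ·
  (3,6): δ = 6.81°  ✓
  (4,5): δ = 123.56°  ·
  (4,6): δ = 78.98°  ·
  (5,6): δ = 135.43°  ·
antipodal pairs: 6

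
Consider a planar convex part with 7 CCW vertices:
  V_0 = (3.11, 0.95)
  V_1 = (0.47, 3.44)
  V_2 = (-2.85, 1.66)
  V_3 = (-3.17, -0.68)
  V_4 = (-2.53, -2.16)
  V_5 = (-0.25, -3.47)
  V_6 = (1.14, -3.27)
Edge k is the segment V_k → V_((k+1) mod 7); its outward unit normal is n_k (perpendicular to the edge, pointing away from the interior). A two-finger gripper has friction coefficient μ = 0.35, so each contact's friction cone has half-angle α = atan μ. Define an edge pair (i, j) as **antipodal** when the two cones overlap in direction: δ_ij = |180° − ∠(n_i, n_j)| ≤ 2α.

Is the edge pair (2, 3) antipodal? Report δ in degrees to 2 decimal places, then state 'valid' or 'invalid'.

δ = 148.83°, invalid

α = atan 0.35 = 19.29°;  2α = 38.58°
edge 2: e_2 = (-0.32, -2.34);  n_2 = (-0.9908, +0.1355)
edge 3: e_3 = (+0.64, -1.48);  n_3 = (-0.9179, -0.3969)
∠(n_2, n_3) = 31.17°
δ = |180° − 31.17°| = 148.83°
148.83° > 2α = 38.58°  →  invalid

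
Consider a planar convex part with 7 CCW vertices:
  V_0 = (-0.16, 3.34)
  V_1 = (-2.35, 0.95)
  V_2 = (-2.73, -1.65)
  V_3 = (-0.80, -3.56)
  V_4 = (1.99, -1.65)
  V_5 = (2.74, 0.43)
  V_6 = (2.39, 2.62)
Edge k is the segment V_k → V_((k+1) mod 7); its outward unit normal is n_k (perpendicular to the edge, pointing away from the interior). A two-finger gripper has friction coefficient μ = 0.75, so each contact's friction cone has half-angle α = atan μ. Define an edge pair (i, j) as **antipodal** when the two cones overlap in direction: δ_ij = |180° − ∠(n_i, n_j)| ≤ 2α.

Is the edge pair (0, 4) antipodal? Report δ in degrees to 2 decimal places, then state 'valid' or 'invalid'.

δ = 22.67°, valid

α = atan 0.75 = 36.87°;  2α = 73.74°
edge 0: e_0 = (-2.19, -2.39);  n_0 = (-0.7373, +0.6756)
edge 4: e_4 = (+0.75, +2.08);  n_4 = (+0.9407, -0.3392)
∠(n_0, n_4) = 157.33°
δ = |180° − 157.33°| = 22.67°
22.67° ≤ 2α = 73.74°  →  valid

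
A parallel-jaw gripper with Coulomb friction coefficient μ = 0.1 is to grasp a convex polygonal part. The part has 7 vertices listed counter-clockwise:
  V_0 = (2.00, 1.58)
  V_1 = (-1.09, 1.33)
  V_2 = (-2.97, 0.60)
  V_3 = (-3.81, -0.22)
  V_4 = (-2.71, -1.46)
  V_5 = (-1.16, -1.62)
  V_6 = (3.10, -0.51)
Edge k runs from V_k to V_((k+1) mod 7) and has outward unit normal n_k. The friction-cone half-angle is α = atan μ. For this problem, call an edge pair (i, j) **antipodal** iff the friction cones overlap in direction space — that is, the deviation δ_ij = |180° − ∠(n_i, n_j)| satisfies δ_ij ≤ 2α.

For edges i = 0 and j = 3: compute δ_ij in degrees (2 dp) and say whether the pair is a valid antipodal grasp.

α = atan 0.1 = 5.71°;  2α = 11.42°
edge 0: e_0 = (-3.09, -0.25);  n_0 = (-0.0806, +0.9967)
edge 3: e_3 = (+1.10, -1.24);  n_3 = (-0.7481, -0.6636)
∠(n_0, n_3) = 126.95°
δ = |180° − 126.95°| = 53.05°
53.05° > 2α = 11.42°  →  invalid

δ = 53.05°, invalid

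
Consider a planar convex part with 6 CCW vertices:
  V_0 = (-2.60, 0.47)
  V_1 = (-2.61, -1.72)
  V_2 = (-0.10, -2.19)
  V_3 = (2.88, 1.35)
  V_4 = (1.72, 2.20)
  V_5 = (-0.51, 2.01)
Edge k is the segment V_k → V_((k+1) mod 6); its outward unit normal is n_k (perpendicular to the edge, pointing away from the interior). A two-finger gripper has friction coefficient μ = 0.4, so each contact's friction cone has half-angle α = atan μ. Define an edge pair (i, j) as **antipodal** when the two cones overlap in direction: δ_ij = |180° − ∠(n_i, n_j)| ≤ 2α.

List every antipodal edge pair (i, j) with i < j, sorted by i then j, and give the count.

count = 4; pairs: (0,2), (1,3), (1,4), (2,5)

α = atan 0.4 = 21.80°;  2α = 43.60°
n_0 = (-1.0000, +0.0046)
n_1 = (-0.1841, -0.9829)
n_2 = (+0.7650, -0.6440)
n_3 = (+0.5911, +0.8066)
n_4 = (-0.0849, +0.9964)
n_5 = (-0.5932, +0.8051)
  (0,1): δ = 100.34°  ·
  (0,2): δ = 39.83°  ✓
  (0,3): δ = 54.03°  ·
  (0,4): δ = 95.13°  ·
  (0,5): δ = 126.65°  ·
  (1,2): δ = 119.49°  ·
  (1,3): δ = 25.63°  ✓
  (1,4): δ = 15.48°  ✓
  (1,5): δ = 46.99°  ·
  (2,3): δ = 86.14°  ·
  (2,4): δ = 45.04°  ·
  (2,5): δ = 13.52°  ✓
  (3,4): δ = 138.90°  ·
  (3,5): δ = 107.38°  ·
  (4,5): δ = 148.49°  ·
antipodal pairs: 4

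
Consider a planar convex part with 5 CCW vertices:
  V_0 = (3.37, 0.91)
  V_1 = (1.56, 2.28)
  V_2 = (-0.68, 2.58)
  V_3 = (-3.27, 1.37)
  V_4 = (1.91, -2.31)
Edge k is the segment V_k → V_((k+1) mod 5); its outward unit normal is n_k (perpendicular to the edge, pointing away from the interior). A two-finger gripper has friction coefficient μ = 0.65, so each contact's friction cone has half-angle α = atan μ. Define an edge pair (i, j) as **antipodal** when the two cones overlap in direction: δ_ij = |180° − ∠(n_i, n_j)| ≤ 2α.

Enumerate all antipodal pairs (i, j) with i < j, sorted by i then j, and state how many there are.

count = 4; pairs: (0,3), (1,3), (2,3), (2,4)

α = atan 0.65 = 33.02°;  2α = 66.05°
n_0 = (+0.6035, +0.7973)
n_1 = (+0.1327, +0.9912)
n_2 = (-0.4233, +0.9060)
n_3 = (-0.5792, -0.8152)
n_4 = (+0.9108, -0.4130)
  (0,1): δ = 150.51°  ·
  (0,2): δ = 117.84°  ·
  (0,3): δ = 1.73°  ✓
  (0,4): δ = 102.73°  ·
  (1,2): δ = 147.33°  ·
  (1,3): δ = 27.76°  ✓
  (1,4): δ = 73.24°  ·
  (2,3): δ = 60.43°  ✓
  (2,4): δ = 40.57°  ✓
  (3,4): δ = 79.00°  ·
antipodal pairs: 4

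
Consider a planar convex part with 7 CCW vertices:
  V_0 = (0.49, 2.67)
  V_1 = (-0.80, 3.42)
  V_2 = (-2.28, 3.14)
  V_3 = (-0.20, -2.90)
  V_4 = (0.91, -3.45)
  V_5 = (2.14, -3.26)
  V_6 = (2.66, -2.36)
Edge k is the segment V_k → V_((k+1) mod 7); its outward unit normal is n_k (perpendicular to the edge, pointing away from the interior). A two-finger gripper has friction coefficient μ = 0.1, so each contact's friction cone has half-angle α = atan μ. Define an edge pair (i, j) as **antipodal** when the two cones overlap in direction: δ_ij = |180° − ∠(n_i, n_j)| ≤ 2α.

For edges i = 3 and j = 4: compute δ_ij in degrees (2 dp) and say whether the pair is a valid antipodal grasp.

α = atan 0.1 = 5.71°;  2α = 11.42°
edge 3: e_3 = (+1.11, -0.55);  n_3 = (-0.4440, -0.8960)
edge 4: e_4 = (+1.23, +0.19);  n_4 = (+0.1527, -0.9883)
∠(n_3, n_4) = 35.14°
δ = |180° − 35.14°| = 144.86°
144.86° > 2α = 11.42°  →  invalid

δ = 144.86°, invalid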